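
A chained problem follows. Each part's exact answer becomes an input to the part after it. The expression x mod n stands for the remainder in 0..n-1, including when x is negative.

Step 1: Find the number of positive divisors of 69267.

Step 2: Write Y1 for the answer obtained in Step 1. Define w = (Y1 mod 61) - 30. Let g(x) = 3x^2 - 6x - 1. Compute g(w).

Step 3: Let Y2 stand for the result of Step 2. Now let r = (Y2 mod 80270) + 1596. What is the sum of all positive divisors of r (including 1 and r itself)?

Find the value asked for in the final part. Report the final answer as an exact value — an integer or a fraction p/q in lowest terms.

3684

Step 1: 69267 = 3 * 11 * 2099; number of divisors = (1+1) * (1+1) * (1+1) = 8; answer 8
Step 2: Y1 = 8; w = -22; 3*(-22)^2 - 6*(-22)^1 - 1 = (1452) + (132) + (-1) = 1583; answer 1583
Step 3: Y2 = 1583; r = 3179; 3179 = 11 * 17^2; sigma = (1 + 11) * (1 + 17 + 289) = 12 * 307 = 3684; answer 3684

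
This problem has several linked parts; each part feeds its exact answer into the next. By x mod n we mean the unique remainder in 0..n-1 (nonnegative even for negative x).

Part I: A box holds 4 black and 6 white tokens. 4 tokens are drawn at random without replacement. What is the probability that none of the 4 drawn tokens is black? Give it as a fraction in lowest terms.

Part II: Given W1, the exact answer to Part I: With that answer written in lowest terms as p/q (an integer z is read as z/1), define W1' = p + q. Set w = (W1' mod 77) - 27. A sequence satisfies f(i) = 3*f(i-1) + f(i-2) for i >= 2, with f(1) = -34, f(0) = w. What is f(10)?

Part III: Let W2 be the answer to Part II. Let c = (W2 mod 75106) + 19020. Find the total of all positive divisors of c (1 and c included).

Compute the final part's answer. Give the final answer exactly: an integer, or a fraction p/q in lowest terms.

99792

Part I: total draws C(10,4) = 210; favorable C(6,4) = 15; P = 1/14; answer 1/14
Part II: W1 = 1/14; threaded value p + q = 15; w = -12; f(2) = 3*(-34) + 1*(-12) = -114; iterating: f(2)=-114, f(3)=-376, f(4)=-1242, f(5)=-4102, f(6)=-13548, f(7)=-44746, f(8)=-147786, f(9)=-488104, f(10)=-1612098; answer -1612098
Part III: W2 = -1612098; c = 59254; 59254 = 2 * 13 * 43 * 53; sigma = (1 + 2) * (1 + 13) * (1 + 43) * (1 + 53) = 3 * 14 * 44 * 54 = 99792; answer 99792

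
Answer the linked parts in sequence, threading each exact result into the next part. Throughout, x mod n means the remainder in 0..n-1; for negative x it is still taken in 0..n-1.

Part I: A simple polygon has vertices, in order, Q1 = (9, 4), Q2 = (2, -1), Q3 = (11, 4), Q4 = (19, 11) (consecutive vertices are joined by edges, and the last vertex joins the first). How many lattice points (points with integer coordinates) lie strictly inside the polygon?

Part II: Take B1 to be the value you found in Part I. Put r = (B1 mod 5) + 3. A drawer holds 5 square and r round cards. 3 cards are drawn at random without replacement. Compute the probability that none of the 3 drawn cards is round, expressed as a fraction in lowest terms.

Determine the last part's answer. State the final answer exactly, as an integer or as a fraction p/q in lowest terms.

Part I: cross terms: (9*-1 - 2*4)=-17, (2*4 - 11*-1)=19, (11*11 - 19*4)=45, (19*4 - 9*11)=-23; twice the area = |24| = 24; area = 12; boundary points = 1 + 1 + 1 + 1 = 4; strictly interior points = area - boundary/2 + 1 = 11; answer 11
Part II: B1 = 11; r = 4; total draws C(9,3) = 84; favorable C(5,3) = 10; P = 5/42; answer 5/42

5/42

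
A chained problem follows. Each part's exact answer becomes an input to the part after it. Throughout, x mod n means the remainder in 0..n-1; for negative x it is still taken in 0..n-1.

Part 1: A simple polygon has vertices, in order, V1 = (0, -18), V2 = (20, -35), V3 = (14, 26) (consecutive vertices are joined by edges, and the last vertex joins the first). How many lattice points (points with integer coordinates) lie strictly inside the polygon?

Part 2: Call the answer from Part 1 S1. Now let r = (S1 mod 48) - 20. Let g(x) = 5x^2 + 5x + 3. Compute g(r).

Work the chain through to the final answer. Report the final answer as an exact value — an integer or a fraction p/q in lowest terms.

Part 1: cross terms: (0*-35 - 20*-18)=360, (20*26 - 14*-35)=1010, (14*-18 - 0*26)=-252; twice the area = |1118| = 1118; area = 559; boundary points = 1 + 1 + 2 = 4; strictly interior points = area - boundary/2 + 1 = 558; answer 558
Part 2: S1 = 558; r = 10; 5*(10)^2 + 5*(10)^1 + 3 = (500) + (50) + (3) = 553; answer 553

553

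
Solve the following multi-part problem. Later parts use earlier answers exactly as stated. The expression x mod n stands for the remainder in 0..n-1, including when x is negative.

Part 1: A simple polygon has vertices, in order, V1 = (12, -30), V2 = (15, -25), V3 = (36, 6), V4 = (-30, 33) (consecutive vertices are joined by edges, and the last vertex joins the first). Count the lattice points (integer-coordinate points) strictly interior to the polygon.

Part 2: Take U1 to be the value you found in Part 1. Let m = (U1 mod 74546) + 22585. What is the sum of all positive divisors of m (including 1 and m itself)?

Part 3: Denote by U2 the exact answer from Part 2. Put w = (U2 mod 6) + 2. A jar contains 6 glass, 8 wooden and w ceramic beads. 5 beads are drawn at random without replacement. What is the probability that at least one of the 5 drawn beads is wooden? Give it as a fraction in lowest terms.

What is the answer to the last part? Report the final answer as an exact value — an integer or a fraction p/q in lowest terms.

Part 1: cross terms: (12*-25 - 15*-30)=150, (15*6 - 36*-25)=990, (36*33 - -30*6)=1368, (-30*-30 - 12*33)=504; twice the area = |3012| = 3012; area = 1506; boundary points = 1 + 1 + 3 + 21 = 26; strictly interior points = area - boundary/2 + 1 = 1494; answer 1494
Part 2: U1 = 1494; m = 24079; 24079 = 11^2 * 199; sigma = (1 + 11 + 121) * (1 + 199) = 133 * 200 = 26600; answer 26600
Part 3: U2 = 26600; w = 4; total draws C(18,5) = 8568; complement C(10,5) = 252; favorable 8568 - 252 = 8316; P = 33/34; answer 33/34

33/34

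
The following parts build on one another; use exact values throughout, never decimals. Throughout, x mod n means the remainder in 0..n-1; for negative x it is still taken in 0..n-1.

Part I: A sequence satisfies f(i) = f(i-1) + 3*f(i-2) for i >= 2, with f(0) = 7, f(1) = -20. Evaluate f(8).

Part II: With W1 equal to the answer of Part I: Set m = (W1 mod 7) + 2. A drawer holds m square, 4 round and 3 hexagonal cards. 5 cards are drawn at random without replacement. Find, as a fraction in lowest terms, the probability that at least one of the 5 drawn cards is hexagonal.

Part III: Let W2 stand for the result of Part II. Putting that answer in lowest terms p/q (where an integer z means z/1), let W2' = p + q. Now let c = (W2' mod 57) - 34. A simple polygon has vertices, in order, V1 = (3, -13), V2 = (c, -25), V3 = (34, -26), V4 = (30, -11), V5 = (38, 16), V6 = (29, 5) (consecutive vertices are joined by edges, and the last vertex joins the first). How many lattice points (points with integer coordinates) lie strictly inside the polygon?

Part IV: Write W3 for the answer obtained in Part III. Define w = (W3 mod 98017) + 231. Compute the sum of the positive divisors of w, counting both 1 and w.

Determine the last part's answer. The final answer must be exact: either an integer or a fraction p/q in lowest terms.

2280

Part I: f(2) = 1*(-20) + 3*(7) = 1; iterating: f(2)=1, f(3)=-59, f(4)=-56, f(5)=-233, f(6)=-401, f(7)=-1100, f(8)=-2303; answer -2303
Part II: W1 = -2303; m = 2; total draws C(9,5) = 126; complement C(6,5) = 6; favorable 126 - 6 = 120; P = 20/21; answer 20/21
Part III: W2 = 20/21; threaded value p + q = 41; c = 7; cross terms: (3*-25 - 7*-13)=16, (7*-26 - 34*-25)=668, (34*-11 - 30*-26)=406, (30*16 - 38*-11)=898, (38*5 - 29*16)=-274, (29*-13 - 3*5)=-392; twice the area = |1322| = 1322; area = 661; boundary points = 4 + 1 + 1 + 1 + 1 + 2 = 10; strictly interior points = area - boundary/2 + 1 = 657; answer 657
Part IV: W3 = 657; w = 888; 888 = 2^3 * 3 * 37; sigma = (1 + 2 + 4 + 8) * (1 + 3) * (1 + 37) = 15 * 4 * 38 = 2280; answer 2280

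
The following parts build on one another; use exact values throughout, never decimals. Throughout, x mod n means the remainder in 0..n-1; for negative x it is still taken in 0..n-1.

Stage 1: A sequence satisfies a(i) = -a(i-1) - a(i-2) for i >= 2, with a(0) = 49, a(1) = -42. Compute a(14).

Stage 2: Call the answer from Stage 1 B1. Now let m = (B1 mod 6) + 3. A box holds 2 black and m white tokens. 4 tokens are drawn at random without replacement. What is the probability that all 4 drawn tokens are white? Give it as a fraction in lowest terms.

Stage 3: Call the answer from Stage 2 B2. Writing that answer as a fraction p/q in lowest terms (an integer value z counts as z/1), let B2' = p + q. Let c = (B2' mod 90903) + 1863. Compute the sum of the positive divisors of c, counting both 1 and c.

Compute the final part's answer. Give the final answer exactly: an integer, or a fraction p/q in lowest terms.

Stage 1: a(2) = -1*(-42) - 1*(49) = -7; iterating: a(2)=-7, a(3)=49, a(4)=-42, a(5)=-7, a(6)=49, a(7)=-42, a(8)=-7, a(9)=49, a(10)=-42, a(11)=-7, a(12)=49, a(13)=-42, a(14)=-7; answer -7
Stage 2: B1 = -7; m = 8; total draws C(10,4) = 210; favorable C(8,4) = 70; P = 1/3; answer 1/3
Stage 3: B2 = 1/3; threaded value p + q = 4; c = 1867; 1867 is prime, so its only divisors are 1 and 1867; sigma = 1 + 1867 = 1868; answer 1868

1868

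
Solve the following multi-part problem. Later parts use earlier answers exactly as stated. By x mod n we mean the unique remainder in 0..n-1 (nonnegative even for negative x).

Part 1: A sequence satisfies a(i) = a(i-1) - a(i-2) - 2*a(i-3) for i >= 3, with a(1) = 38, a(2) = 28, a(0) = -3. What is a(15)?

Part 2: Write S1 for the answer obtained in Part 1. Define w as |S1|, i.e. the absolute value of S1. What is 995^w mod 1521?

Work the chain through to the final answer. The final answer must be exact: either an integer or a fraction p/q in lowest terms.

Part 1: a(3) = 1*(28) - 1*(38) - 2*(-3) = -4; iterating: a(3)=-4, a(4)=-108, a(5)=-160, a(6)=-44, a(7)=332, a(8)=696, a(9)=452, a(10)=-908, a(11)=-2752, a(12)=-2748, a(13)=1820, a(14)=10072, a(15)=13748; answer 13748
Part 2: S1 = 13748; w = 13748; squarings mod 1521: 995^1=995, 995^2=1375, 995^4=22, 995^8=484, 995^16=22, 995^32=484, 995^64=22, 995^128=484, 995^256=22, 995^512=484, 995^1024=22, 995^2048=484, 995^4096=22, 995^8192=484; 995^13748 = 995^4 * 995^16 * 995^32 * 995^128 * 995^256 * 995^1024 * 995^4096 * 995^8192 = 484 (mod 1521); answer 484

484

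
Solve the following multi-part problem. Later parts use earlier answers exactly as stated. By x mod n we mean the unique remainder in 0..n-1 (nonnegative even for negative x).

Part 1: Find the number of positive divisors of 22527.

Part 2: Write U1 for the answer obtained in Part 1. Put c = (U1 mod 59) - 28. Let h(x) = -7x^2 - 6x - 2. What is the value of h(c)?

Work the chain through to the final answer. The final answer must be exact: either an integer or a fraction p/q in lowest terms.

Part 1: 22527 = 3^2 * 2503; number of divisors = (2+1) * (1+1) = 6; answer 6
Part 2: U1 = 6; c = -22; -7*(-22)^2 - 6*(-22)^1 - 2 = (-3388) + (132) + (-2) = -3258; answer -3258

-3258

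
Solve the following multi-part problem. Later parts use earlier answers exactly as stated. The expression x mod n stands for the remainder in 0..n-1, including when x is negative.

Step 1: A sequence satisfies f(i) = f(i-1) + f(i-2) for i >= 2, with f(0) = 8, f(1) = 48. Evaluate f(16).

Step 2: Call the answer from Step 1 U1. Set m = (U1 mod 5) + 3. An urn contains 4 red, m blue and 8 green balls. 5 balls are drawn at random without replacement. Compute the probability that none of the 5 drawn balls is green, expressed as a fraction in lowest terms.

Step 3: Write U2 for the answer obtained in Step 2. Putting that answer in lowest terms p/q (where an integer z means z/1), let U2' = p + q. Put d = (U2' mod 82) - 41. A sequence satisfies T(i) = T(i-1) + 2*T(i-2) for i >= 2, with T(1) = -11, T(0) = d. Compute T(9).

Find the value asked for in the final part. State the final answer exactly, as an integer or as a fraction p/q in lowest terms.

4579

Step 1: f(2) = 1*(48) + 1*(8) = 56; iterating: f(2)=56, f(3)=104, f(4)=160, f(5)=264, f(6)=424, f(7)=688, f(8)=1112, f(9)=1800, f(10)=2912, f(11)=4712, f(12)=7624, f(13)=12336, f(14)=19960, f(15)=32296, f(16)=52256; answer 52256
Step 2: U1 = 52256; m = 4; total draws C(16,5) = 4368; favorable C(8,5) = 56; P = 1/78; answer 1/78
Step 3: U2 = 1/78; threaded value p + q = 79; d = 38; T(2) = 1*(-11) + 2*(38) = 65; iterating: T(2)=65, T(3)=43, T(4)=173, T(5)=259, T(6)=605, T(7)=1123, T(8)=2333, T(9)=4579; answer 4579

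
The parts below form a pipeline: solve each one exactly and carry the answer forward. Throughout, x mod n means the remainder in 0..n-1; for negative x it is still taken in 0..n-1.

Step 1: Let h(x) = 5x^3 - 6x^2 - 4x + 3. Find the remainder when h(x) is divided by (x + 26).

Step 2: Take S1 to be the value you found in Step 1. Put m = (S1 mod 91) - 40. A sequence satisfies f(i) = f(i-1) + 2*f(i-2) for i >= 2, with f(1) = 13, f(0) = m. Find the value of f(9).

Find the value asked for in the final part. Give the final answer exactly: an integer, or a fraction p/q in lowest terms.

9193

Step 1: remainder = value at the root: 5*(-26)^3 - 6*(-26)^2 - 4*(-26)^1 + 3 = (-87880) + (-4056) + (104) + (3) = -91829; answer -91829
Step 2: S1 = -91829; m = 41; f(2) = 1*(13) + 2*(41) = 95; iterating: f(2)=95, f(3)=121, f(4)=311, f(5)=553, f(6)=1175, f(7)=2281, f(8)=4631, f(9)=9193; answer 9193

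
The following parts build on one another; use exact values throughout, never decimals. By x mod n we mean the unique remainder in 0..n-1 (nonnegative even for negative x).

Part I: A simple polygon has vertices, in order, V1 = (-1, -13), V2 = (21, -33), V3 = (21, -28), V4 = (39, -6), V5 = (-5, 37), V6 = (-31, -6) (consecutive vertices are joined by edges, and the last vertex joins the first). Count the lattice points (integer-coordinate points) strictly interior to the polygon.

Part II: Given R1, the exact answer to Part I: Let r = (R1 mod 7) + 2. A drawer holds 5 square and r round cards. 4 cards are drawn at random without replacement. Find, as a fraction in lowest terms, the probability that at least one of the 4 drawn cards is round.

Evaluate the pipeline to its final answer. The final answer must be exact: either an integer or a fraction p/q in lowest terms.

Part I: cross terms: (-1*-33 - 21*-13)=306, (21*-28 - 21*-33)=105, (21*-6 - 39*-28)=966, (39*37 - -5*-6)=1413, (-5*-6 - -31*37)=1177, (-31*-13 - -1*-6)=397; twice the area = |4364| = 4364; area = 2182; boundary points = 2 + 5 + 2 + 1 + 1 + 1 = 12; strictly interior points = area - boundary/2 + 1 = 2177; answer 2177
Part II: R1 = 2177; r = 2; total draws C(7,4) = 35; complement C(5,4) = 5; favorable 35 - 5 = 30; P = 6/7; answer 6/7

6/7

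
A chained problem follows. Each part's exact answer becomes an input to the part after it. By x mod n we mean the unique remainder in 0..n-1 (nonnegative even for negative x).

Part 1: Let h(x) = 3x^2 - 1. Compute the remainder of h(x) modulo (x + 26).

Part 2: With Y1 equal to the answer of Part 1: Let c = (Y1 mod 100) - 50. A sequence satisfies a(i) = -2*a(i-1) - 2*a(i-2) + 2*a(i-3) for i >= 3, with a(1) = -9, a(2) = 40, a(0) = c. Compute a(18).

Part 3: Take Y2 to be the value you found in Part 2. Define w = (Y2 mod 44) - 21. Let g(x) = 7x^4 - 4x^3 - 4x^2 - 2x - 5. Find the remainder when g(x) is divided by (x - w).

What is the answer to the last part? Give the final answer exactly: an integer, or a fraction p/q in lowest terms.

Part 1: remainder = value at the root: 3*(-26)^2 - 1 = (2028) + (-1) = 2027; answer 2027
Part 2: Y1 = 2027; c = -23; a(3) = -2*(40) - 2*(-9) + 2*(-23) = -108; iterating: a(3)=-108, a(4)=118, a(5)=60, a(6)=-572, a(7)=1260, a(8)=-1256, a(9)=-1152, a(10)=7336, a(11)=-14880, a(12)=12784, a(13)=18864, a(14)=-93056, a(15)=173952, a(16)=-124064, a(17)=-285888, a(18)=1167808; answer 1167808
Part 3: Y2 = 1167808; w = -17; remainder = value at the root: 7*(-17)^4 - 4*(-17)^3 - 4*(-17)^2 - 2*(-17)^1 - 5 = (584647) + (19652) + (-1156) + (34) + (-5) = 603172; answer 603172

603172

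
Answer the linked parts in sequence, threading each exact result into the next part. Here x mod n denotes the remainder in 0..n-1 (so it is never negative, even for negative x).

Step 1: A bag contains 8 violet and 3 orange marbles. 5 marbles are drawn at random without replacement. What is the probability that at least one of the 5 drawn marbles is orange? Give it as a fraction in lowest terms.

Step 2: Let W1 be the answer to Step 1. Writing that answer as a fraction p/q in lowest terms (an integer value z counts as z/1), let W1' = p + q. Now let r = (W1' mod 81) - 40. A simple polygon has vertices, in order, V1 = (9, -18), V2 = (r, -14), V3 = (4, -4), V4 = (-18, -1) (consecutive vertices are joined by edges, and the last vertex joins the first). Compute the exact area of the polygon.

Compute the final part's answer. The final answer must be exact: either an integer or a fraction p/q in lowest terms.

495/2

Step 1: total draws C(11,5) = 462; complement C(8,5) = 56; favorable 462 - 56 = 406; P = 29/33; answer 29/33
Step 2: W1 = 29/33; threaded value p + q = 62; r = 22; cross terms: (9*-14 - 22*-18)=270, (22*-4 - 4*-14)=-32, (4*-1 - -18*-4)=-76, (-18*-18 - 9*-1)=333; twice the area = |495| = 495; area = 495/2; answer 495/2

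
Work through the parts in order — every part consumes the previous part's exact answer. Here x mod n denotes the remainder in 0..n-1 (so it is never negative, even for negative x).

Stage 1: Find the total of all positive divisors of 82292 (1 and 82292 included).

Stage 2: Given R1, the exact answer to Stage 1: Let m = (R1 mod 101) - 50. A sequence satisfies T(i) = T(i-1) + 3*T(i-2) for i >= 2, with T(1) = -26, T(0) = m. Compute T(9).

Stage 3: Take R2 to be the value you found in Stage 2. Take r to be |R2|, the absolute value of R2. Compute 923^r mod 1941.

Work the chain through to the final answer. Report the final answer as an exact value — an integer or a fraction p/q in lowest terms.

Stage 1: 82292 = 2^2 * 7 * 2939; sigma = (1 + 2 + 4) * (1 + 7) * (1 + 2939) = 7 * 8 * 2940 = 164640; answer 164640
Stage 2: R1 = 164640; m = -40; T(2) = 1*(-26) + 3*(-40) = -146; iterating: T(2)=-146, T(3)=-224, T(4)=-662, T(5)=-1334, T(6)=-3320, T(7)=-7322, T(8)=-17282, T(9)=-39248; answer -39248
Stage 3: R2 = -39248; r = 39248; squarings mod 1941: 923^1=923, 923^2=1771, 923^4=1726, 923^8=1582, 923^16=775, 923^32=856, 923^64=979, 923^128=1528, 923^256=1702, 923^512=832, 923^1024=1228, 923^2048=1768, 923^4096=814, 923^8192=715, 923^16384=742, 923^32768=1261; 923^39248 = 923^16 * 923^64 * 923^256 * 923^2048 * 923^4096 * 923^32768 = 1066 (mod 1941); answer 1066

1066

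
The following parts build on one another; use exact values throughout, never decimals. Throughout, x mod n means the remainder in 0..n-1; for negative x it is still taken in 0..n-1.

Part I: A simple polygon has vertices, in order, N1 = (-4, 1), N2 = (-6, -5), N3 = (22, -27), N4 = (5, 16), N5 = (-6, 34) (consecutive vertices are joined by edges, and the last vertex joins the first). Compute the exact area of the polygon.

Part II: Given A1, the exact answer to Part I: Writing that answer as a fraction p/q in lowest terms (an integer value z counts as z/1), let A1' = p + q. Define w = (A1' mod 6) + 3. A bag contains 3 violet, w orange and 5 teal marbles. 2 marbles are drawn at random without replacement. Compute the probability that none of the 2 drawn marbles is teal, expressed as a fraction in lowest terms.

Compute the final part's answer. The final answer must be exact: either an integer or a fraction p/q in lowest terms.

Part I: cross terms: (-4*-5 - -6*1)=26, (-6*-27 - 22*-5)=272, (22*16 - 5*-27)=487, (5*34 - -6*16)=266, (-6*1 - -4*34)=130; twice the area = |1181| = 1181; area = 1181/2; answer 1181/2
Part II: A1 = 1181/2; threaded value p + q = 1183; w = 4; total draws C(12,2) = 66; favorable C(7,2) = 21; P = 7/22; answer 7/22

7/22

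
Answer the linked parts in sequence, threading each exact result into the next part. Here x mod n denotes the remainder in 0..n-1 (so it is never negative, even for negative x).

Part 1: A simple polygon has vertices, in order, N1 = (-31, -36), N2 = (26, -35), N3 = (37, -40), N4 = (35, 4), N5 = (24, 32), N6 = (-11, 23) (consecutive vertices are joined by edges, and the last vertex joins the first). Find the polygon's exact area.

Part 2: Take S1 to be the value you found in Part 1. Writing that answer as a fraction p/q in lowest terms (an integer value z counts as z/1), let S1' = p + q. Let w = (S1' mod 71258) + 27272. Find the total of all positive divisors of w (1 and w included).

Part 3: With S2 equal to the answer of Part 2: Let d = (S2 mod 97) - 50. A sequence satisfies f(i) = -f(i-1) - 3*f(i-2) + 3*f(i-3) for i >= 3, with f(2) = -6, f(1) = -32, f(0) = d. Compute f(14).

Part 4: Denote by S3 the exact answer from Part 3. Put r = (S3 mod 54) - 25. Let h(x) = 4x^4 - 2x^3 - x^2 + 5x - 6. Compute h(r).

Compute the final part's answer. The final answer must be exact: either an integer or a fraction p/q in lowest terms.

2244

Part 1: cross terms: (-31*-35 - 26*-36)=2021, (26*-40 - 37*-35)=255, (37*4 - 35*-40)=1548, (35*32 - 24*4)=1024, (24*23 - -11*32)=904, (-11*-36 - -31*23)=1109; twice the area = |6861| = 6861; area = 6861/2; answer 6861/2
Part 2: S1 = 6861/2; threaded value p + q = 6863; w = 34135; 34135 = 5 * 6827; sigma = (1 + 5) * (1 + 6827) = 6 * 6828 = 40968; answer 40968
Part 3: S2 = 40968; d = -16; f(3) = -1*(-6) - 3*(-32) + 3*(-16) = 54; iterating: f(3)=54, f(4)=-132, f(5)=-48, f(6)=606, f(7)=-858, f(8)=-1104, f(9)=5496, f(10)=-4758, f(11)=-15042, f(12)=45804, f(13)=-14952, f(14)=-167586; answer -167586
Part 4: S3 = -167586; r = 5; 4*(5)^4 - 2*(5)^3 - 1*(5)^2 + 5*(5)^1 - 6 = (2500) + (-250) + (-25) + (25) + (-6) = 2244; answer 2244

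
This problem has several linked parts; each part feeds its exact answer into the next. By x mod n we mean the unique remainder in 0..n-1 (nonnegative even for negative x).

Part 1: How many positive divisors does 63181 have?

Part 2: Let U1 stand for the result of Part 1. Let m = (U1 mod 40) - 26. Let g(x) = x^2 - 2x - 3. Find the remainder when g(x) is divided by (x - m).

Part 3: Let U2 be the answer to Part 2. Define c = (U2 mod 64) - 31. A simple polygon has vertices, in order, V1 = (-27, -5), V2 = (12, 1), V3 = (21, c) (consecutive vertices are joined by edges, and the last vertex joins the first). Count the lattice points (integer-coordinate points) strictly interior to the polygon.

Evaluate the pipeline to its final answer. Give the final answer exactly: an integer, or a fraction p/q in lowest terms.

69

Part 1: 63181 = 23 * 41 * 67; number of divisors = (1+1) * (1+1) * (1+1) = 8; answer 8
Part 2: U1 = 8; m = -18; remainder = value at the root: 1*(-18)^2 - 2*(-18)^1 - 3 = (324) + (36) + (-3) = 357; answer 357
Part 3: U2 = 357; c = 6; cross terms: (-27*1 - 12*-5)=33, (12*6 - 21*1)=51, (21*-5 - -27*6)=57; twice the area = |141| = 141; area = 141/2; boundary points = 3 + 1 + 1 = 5; strictly interior points = area - boundary/2 + 1 = 69; answer 69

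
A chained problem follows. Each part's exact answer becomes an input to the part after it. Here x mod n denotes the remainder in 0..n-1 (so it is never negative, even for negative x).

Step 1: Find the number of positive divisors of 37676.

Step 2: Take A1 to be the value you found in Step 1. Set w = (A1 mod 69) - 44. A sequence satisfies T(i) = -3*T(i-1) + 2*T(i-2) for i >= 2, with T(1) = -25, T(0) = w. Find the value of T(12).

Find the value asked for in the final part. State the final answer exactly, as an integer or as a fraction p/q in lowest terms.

3698683

Step 1: 37676 = 2^2 * 9419; number of divisors = (2+1) * (1+1) = 6; answer 6
Step 2: A1 = 6; w = -38; T(2) = -3*(-25) + 2*(-38) = -1; iterating: T(2)=-1, T(3)=-47, T(4)=139, T(5)=-511, T(6)=1811, T(7)=-6455, T(8)=22987, T(9)=-81871, T(10)=291587, T(11)=-1038503, T(12)=3698683; answer 3698683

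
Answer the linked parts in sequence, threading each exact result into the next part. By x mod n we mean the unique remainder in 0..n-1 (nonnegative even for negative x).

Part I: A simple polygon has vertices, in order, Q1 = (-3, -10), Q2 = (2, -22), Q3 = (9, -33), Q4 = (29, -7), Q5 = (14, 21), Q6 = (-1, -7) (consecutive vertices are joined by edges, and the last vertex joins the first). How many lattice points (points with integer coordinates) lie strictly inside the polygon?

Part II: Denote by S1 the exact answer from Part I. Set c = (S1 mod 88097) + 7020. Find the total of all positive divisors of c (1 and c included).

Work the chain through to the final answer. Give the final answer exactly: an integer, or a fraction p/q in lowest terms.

7884

Part I: cross terms: (-3*-22 - 2*-10)=86, (2*-33 - 9*-22)=132, (9*-7 - 29*-33)=894, (29*21 - 14*-7)=707, (14*-7 - -1*21)=-77, (-1*-10 - -3*-7)=-11; twice the area = |1731| = 1731; area = 1731/2; boundary points = 1 + 1 + 2 + 1 + 1 + 1 = 7; strictly interior points = area - boundary/2 + 1 = 863; answer 863
Part II: S1 = 863; c = 7883; 7883 is prime, so its only divisors are 1 and 7883; sigma = 1 + 7883 = 7884; answer 7884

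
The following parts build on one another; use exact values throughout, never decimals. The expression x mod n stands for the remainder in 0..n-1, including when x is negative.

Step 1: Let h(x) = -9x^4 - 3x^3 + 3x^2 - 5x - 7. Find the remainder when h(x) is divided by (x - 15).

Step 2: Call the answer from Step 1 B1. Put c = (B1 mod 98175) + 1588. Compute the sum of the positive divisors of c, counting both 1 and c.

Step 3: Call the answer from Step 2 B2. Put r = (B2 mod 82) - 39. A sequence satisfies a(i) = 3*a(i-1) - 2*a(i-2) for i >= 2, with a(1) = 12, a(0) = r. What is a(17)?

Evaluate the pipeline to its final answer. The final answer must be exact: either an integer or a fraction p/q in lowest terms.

5898162

Step 1: remainder = value at the root: -9*(15)^4 - 3*(15)^3 + 3*(15)^2 - 5*(15)^1 - 7 = (-455625) + (-10125) + (675) + (-75) + (-7) = -465157; answer -465157
Step 2: B1 = -465157; c = 27306; 27306 = 2 * 3^2 * 37 * 41; sigma = (1 + 2) * (1 + 3 + 9) * (1 + 37) * (1 + 41) = 3 * 13 * 38 * 42 = 62244; answer 62244
Step 3: B2 = 62244; r = -33; a(2) = 3*(12) - 2*(-33) = 102; iterating: a(2)=102, a(3)=282, a(4)=642, a(5)=1362, a(6)=2802, a(7)=5682, a(8)=11442, a(9)=22962, a(10)=46002, a(11)=92082, a(12)=184242, a(13)=368562, a(14)=737202, a(15)=1474482, a(16)=2949042, a(17)=5898162; answer 5898162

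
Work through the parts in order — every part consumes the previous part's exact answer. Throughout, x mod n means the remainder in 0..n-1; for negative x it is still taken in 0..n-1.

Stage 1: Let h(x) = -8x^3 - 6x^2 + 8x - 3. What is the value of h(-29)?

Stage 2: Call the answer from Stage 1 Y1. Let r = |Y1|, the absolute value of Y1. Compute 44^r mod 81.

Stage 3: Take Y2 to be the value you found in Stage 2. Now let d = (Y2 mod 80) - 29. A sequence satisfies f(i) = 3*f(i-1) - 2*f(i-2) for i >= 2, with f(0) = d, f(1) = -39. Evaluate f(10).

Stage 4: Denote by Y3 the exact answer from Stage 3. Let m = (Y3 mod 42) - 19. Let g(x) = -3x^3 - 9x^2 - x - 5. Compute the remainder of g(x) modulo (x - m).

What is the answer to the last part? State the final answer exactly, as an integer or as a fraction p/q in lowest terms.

Stage 1: -8*(-29)^3 - 6*(-29)^2 + 8*(-29)^1 - 3 = (195112) + (-5046) + (-232) + (-3) = 189831; answer 189831
Stage 2: Y1 = 189831; r = 189831; squarings mod 81: 44^1=44, 44^2=73, 44^4=64, 44^8=46, 44^16=10, 44^32=19, 44^64=37, 44^128=73, 44^256=64, 44^512=46, 44^1024=10, 44^2048=19, 44^4096=37, 44^8192=73, 44^16384=64, 44^32768=46, 44^65536=10, 44^131072=19; 44^189831 = 44^1 * 44^2 * 44^4 * 44^128 * 44^256 * 44^1024 * 44^8192 * 44^16384 * 44^32768 * 44^131072 = 53 (mod 81); answer 53
Stage 3: Y2 = 53; d = 24; f(2) = 3*(-39) - 2*(24) = -165; iterating: f(2)=-165, f(3)=-417, f(4)=-921, f(5)=-1929, f(6)=-3945, f(7)=-7977, f(8)=-16041, f(9)=-32169, f(10)=-64425; answer -64425
Stage 4: Y3 = -64425; m = -16; remainder = value at the root: -3*(-16)^3 - 9*(-16)^2 - 1*(-16)^1 - 5 = (12288) + (-2304) + (16) + (-5) = 9995; answer 9995

9995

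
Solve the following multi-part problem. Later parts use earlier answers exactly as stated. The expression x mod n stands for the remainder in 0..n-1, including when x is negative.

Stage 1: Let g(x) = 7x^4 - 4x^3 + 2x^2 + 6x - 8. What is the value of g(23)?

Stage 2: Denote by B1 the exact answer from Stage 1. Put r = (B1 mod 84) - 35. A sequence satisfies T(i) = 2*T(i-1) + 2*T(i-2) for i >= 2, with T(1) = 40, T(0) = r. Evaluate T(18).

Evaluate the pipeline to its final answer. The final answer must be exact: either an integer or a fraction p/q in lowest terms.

Stage 1: 7*(23)^4 - 4*(23)^3 + 2*(23)^2 + 6*(23)^1 - 8 = (1958887) + (-48668) + (1058) + (138) + (-8) = 1911407; answer 1911407
Stage 2: B1 = 1911407; r = 36; T(2) = 2*(40) + 2*(36) = 152; iterating: T(2)=152, T(3)=384, T(4)=1072, T(5)=2912, T(6)=7968, T(7)=21760, T(8)=59456, T(9)=162432, T(10)=443776, T(11)=1212416, T(12)=3312384, T(13)=9049600, T(14)=24723968, T(15)=67547136, T(16)=184542208, T(17)=504178688, T(18)=1377441792; answer 1377441792

1377441792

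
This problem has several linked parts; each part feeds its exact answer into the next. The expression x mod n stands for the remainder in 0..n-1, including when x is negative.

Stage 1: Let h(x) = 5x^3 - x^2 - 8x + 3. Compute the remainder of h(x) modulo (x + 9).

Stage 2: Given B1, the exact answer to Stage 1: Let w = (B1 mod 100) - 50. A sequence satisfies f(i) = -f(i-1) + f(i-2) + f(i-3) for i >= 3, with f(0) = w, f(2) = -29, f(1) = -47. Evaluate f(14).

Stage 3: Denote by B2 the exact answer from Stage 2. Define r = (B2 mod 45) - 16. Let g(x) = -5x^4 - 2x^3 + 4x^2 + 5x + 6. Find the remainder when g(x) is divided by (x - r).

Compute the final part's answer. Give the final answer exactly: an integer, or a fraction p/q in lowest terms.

Stage 1: remainder = value at the root: 5*(-9)^3 - 1*(-9)^2 - 8*(-9)^1 + 3 = (-3645) + (-81) + (72) + (3) = -3651; answer -3651
Stage 2: B1 = -3651; w = -1; f(3) = -1*(-29) + 1*(-47) + 1*(-1) = -19; iterating: f(3)=-19, f(4)=-57, f(5)=9, f(6)=-85, f(7)=37, f(8)=-113, f(9)=65, f(10)=-141, f(11)=93, f(12)=-169, f(13)=121, f(14)=-197; answer -197
Stage 3: B2 = -197; r = 12; remainder = value at the root: -5*(12)^4 - 2*(12)^3 + 4*(12)^2 + 5*(12)^1 + 6 = (-103680) + (-3456) + (576) + (60) + (6) = -106494; answer -106494

-106494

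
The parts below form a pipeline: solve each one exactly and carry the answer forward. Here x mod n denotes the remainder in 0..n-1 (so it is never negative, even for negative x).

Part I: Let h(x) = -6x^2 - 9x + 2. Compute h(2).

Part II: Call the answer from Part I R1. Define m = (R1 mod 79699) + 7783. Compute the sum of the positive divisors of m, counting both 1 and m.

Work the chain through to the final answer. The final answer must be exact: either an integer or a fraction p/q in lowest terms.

Part I: -6*(2)^2 - 9*(2)^1 + 2 = (-24) + (-18) + (2) = -40; answer -40
Part II: R1 = -40; m = 87442; 87442 = 2 * 43721; sigma = (1 + 2) * (1 + 43721) = 3 * 43722 = 131166; answer 131166

131166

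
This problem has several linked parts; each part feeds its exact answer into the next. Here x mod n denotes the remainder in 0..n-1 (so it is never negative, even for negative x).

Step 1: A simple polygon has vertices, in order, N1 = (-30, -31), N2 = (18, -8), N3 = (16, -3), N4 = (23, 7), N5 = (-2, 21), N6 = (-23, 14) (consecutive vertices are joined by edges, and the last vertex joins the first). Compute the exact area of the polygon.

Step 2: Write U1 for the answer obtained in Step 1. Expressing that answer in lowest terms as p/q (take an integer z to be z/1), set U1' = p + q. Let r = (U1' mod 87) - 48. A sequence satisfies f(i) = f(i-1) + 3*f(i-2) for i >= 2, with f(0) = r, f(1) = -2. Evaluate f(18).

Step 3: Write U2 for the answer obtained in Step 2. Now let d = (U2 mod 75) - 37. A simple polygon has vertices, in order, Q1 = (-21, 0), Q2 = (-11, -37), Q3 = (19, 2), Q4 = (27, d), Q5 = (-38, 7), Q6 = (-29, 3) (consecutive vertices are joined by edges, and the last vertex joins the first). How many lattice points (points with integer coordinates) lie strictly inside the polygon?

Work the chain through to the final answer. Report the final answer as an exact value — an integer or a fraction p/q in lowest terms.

1895

Step 1: cross terms: (-30*-8 - 18*-31)=798, (18*-3 - 16*-8)=74, (16*7 - 23*-3)=181, (23*21 - -2*7)=497, (-2*14 - -23*21)=455, (-23*-31 - -30*14)=1133; twice the area = |3138| = 3138; area = 1569; answer 1569
Step 2: U1 = 1569; threaded value p + q = 1570; r = -44; f(2) = 1*(-2) + 3*(-44) = -134; iterating: f(2)=-134, f(3)=-140, f(4)=-542, f(5)=-962, f(6)=-2588, f(7)=-5474, f(8)=-13238, f(9)=-29660, f(10)=-69374, f(11)=-158354, f(12)=-366476, f(13)=-841538, f(14)=-1940966, f(15)=-4465580, f(16)=-10288478, f(17)=-23685218, f(18)=-54550652; answer -54550652
Step 3: U2 = -54550652; d = 36; cross terms: (-21*-37 - -11*0)=777, (-11*2 - 19*-37)=681, (19*36 - 27*2)=630, (27*7 - -38*36)=1557, (-38*3 - -29*7)=89, (-29*0 - -21*3)=63; twice the area = |3797| = 3797; area = 3797/2; boundary points = 1 + 3 + 2 + 1 + 1 + 1 = 9; strictly interior points = area - boundary/2 + 1 = 1895; answer 1895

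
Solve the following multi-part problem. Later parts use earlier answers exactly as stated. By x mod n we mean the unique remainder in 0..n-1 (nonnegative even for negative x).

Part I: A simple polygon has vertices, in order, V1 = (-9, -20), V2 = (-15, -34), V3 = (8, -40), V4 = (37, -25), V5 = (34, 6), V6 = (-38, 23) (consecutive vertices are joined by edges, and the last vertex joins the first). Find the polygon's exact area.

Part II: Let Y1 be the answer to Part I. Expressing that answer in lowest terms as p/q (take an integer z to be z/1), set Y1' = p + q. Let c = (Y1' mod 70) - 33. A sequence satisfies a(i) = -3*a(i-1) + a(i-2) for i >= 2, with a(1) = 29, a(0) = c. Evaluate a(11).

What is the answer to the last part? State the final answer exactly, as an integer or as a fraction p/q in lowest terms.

4274297

Part I: cross terms: (-9*-34 - -15*-20)=6, (-15*-40 - 8*-34)=872, (8*-25 - 37*-40)=1280, (37*6 - 34*-25)=1072, (34*23 - -38*6)=1010, (-38*-20 - -9*23)=967; twice the area = |5207| = 5207; area = 5207/2; answer 5207/2
Part II: Y1 = 5207/2; threaded value p + q = 5209; c = -4; a(2) = -3*(29) + 1*(-4) = -91; iterating: a(2)=-91, a(3)=302, a(4)=-997, a(5)=3293, a(6)=-10876, a(7)=35921, a(8)=-118639, a(9)=391838, a(10)=-1294153, a(11)=4274297; answer 4274297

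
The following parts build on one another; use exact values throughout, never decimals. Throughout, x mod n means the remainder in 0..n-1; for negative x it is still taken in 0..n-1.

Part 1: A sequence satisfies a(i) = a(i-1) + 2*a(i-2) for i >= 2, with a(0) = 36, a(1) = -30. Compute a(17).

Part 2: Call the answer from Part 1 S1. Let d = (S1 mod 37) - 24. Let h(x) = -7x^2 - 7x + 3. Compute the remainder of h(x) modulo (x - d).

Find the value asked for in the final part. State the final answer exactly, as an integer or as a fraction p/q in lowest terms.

-3231

Part 1: a(2) = 1*(-30) + 2*(36) = 42; iterating: a(2)=42, a(3)=-18, a(4)=66, a(5)=30, a(6)=162, a(7)=222, a(8)=546, a(9)=990, a(10)=2082, a(11)=4062, a(12)=8226, a(13)=16350, a(14)=32802, a(15)=65502, a(16)=131106, a(17)=262110; answer 262110
Part 2: S1 = 262110; d = -22; remainder = value at the root: -7*(-22)^2 - 7*(-22)^1 + 3 = (-3388) + (154) + (3) = -3231; answer -3231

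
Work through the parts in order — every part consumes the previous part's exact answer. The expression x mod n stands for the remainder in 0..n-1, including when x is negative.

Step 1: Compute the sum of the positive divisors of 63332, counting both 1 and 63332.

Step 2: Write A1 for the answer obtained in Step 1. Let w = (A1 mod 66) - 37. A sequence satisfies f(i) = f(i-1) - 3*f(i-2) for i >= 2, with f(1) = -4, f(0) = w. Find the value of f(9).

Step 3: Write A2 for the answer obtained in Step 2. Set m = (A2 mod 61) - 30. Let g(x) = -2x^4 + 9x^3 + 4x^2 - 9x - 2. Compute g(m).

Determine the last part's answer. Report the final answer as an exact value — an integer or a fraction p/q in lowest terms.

Step 1: 63332 = 2^2 * 71 * 223; sigma = (1 + 2 + 4) * (1 + 71) * (1 + 223) = 7 * 72 * 224 = 112896; answer 112896
Step 2: A1 = 112896; w = -1; f(2) = 1*(-4) - 3*(-1) = -1; iterating: f(2)=-1, f(3)=11, f(4)=14, f(5)=-19, f(6)=-61, f(7)=-4, f(8)=179, f(9)=191; answer 191
Step 3: A2 = 191; m = -22; -2*(-22)^4 + 9*(-22)^3 + 4*(-22)^2 - 9*(-22)^1 - 2 = (-468512) + (-95832) + (1936) + (198) + (-2) = -562212; answer -562212

-562212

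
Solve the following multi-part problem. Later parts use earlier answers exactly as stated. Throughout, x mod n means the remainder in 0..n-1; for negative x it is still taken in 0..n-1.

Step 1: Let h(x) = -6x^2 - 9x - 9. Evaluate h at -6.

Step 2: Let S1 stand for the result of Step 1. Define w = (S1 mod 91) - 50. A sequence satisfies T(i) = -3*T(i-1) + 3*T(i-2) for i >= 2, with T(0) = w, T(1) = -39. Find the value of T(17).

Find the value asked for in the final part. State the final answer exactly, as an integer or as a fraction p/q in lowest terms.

Step 1: -6*(-6)^2 - 9*(-6)^1 - 9 = (-216) + (54) + (-9) = -171; answer -171
Step 2: S1 = -171; w = -39; T(2) = -3*(-39) + 3*(-39) = 0; iterating: T(2)=0, T(3)=-117, T(4)=351, T(5)=-1404, T(6)=5265, T(7)=-20007, T(8)=75816, T(9)=-287469, T(10)=1089855, T(11)=-4131972, T(12)=15665481, T(13)=-59392359, T(14)=225173520, T(15)=-853697637, T(16)=3236613471, T(17)=-12270933324; answer -12270933324

-12270933324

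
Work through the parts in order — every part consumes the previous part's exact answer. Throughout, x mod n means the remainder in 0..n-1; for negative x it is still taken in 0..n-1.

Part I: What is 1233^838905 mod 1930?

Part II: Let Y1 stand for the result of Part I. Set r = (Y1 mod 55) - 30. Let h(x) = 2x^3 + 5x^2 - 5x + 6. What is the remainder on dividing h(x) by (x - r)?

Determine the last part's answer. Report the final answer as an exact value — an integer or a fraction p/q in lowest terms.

Part I: squarings mod 1930: 1233^1=1233, 1233^2=1379, 1233^4=591, 1233^8=1881, 1233^16=471, 1233^32=1821, 1233^64=301, 1233^128=1821, 1233^256=301, 1233^512=1821, 1233^1024=301, 1233^2048=1821, 1233^4096=301, 1233^8192=1821, 1233^16384=301, 1233^32768=1821, 1233^65536=301, 1233^131072=1821, 1233^262144=301, 1233^524288=1821; 1233^838905 = 1233^1 * 1233^8 * 1233^16 * 1233^32 * 1233^64 * 1233^128 * 1233^1024 * 1233^2048 * 1233^16384 * 1233^32768 * 1233^262144 * 1233^524288 = 973 (mod 1930); answer 973
Part II: Y1 = 973; r = 8; remainder = value at the root: 2*(8)^3 + 5*(8)^2 - 5*(8)^1 + 6 = (1024) + (320) + (-40) + (6) = 1310; answer 1310

1310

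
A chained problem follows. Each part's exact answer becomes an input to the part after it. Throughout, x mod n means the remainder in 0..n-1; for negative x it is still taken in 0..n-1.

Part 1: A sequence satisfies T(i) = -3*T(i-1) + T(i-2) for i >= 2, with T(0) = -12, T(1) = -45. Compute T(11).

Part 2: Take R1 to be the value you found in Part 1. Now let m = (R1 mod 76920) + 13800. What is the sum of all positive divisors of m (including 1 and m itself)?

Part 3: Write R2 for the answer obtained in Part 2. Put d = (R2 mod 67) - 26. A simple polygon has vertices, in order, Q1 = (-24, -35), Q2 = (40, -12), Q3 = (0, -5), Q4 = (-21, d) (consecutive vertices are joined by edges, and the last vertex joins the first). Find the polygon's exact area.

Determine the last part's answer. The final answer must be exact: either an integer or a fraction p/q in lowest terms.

1011

Part 1: T(2) = -3*(-45) + 1*(-12) = 123; iterating: T(2)=123, T(3)=-414, T(4)=1365, T(5)=-4509, T(6)=14892, T(7)=-49185, T(8)=162447, T(9)=-536526, T(10)=1772025, T(11)=-5852601; answer -5852601
Part 2: R1 = -5852601; m = 84039; 84039 = 3 * 109 * 257; sigma = (1 + 3) * (1 + 109) * (1 + 257) = 4 * 110 * 258 = 113520; answer 113520
Part 3: R2 = 113520; d = -4; cross terms: (-24*-12 - 40*-35)=1688, (40*-5 - 0*-12)=-200, (0*-4 - -21*-5)=-105, (-21*-35 - -24*-4)=639; twice the area = |2022| = 2022; area = 1011; answer 1011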